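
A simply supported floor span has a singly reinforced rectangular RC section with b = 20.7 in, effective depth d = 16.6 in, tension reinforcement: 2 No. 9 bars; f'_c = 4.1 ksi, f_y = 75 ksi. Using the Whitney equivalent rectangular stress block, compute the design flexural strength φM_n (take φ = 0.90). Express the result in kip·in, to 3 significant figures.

φM_n ≈ 2100 kip·in

A_s = 2 × 1 = 2 in².
T = A_s f_y = 2 × 75 = 150 kips.
a = T/(0.85 f'_c b) = 150/(0.85 × 4.1 × 20.7) = 2.079 in.
M_n = T(d − a/2) = 150 × (16.6 − 1.0395) = 2334.1 kip·in.
φM_n = 0.90 × 2334.1 = 2100.7 kip·in.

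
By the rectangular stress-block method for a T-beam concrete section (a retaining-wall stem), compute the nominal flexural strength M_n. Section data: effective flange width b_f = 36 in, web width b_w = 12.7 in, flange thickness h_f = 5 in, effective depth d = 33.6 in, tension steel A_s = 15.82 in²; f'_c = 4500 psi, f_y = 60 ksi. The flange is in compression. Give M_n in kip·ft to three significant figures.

M_n ≈ 2350 kip·ft

Tension: T = A_s f_y = 15.82 × 60 = 949.2 kips.
Try a within the flange: a = T/(0.85 f'_c b_f) = 949.2/(0.85 × 4.5 × 36) = 6.893 in.
a = 6.893 > h_f = 5 in: the block extends into the web. Split into flange-overhang and web parts.
C_f = 0.85 f'_c (b_f − b_w) h_f = 0.85 × 4.5 × (36 − 12.7) × 5 = 445.6 kips.
Remaining web compression depth: a_w = (T − C_f)/(0.85 f'_c b_w) = (949.2 − 445.6)/(0.85 × 4.5 × 12.7) = 10.367 in.
M_n = C_f(d − h_f/2) + (T − C_f)(d − a_w/2) = 445.6 × (33.6 − 2.5) + 503.6 × (33.6 − 5.1835) = 13858.2 + 14310.5 = 28168.7 kip·in.
M_n = 28168.7/12 = 2347.39 kip·ft.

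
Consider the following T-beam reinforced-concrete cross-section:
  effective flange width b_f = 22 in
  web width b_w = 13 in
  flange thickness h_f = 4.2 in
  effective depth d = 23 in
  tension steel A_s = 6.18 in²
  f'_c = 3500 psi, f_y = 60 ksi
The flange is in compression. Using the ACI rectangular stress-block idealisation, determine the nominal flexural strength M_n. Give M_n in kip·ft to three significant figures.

M_n ≈ 619 kip·ft

Tension: T = A_s f_y = 6.18 × 60 = 370.8 kips.
Try a within the flange: a = T/(0.85 f'_c b_f) = 370.8/(0.85 × 3.5 × 22) = 5.665 in.
a = 5.665 > h_f = 4.2 in: the block extends into the web. Split into flange-overhang and web parts.
C_f = 0.85 f'_c (b_f − b_w) h_f = 0.85 × 3.5 × (22 − 13) × 4.2 = 112.5 kips.
Remaining web compression depth: a_w = (T − C_f)/(0.85 f'_c b_w) = (370.8 − 112.5)/(0.85 × 3.5 × 13) = 6.679 in.
M_n = C_f(d − h_f/2) + (T − C_f)(d − a_w/2) = 112.5 × (23 − 2.1) + 258.3 × (23 − 3.3395) = 2351.3 + 5078.3 = 7429.6 kip·in.
M_n = 7429.6/12 = 619.13 kip·ft.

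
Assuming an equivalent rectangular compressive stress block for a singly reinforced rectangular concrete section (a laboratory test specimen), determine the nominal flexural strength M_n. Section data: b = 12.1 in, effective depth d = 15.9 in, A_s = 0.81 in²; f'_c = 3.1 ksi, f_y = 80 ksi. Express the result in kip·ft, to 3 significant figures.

T = A_s f_y = 0.81 × 80 = 64.8 kips.
a = T/(0.85 f'_c b) = 64.8/(0.85 × 3.1 × 12.1) = 2.032 in.
M_n = T(d − a/2) = 64.8 × (15.9 − 1.016) = 964.5 kip·in = 964.5/12 = 80.38 kip·ft.

M_n ≈ 80.4 kip·ft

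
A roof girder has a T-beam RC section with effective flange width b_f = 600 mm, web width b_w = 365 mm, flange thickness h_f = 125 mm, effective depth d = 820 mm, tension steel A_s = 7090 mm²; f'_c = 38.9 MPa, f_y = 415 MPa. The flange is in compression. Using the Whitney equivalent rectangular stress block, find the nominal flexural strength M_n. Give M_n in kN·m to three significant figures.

M_n ≈ 2190 kN·m

Tension: T = A_s f_y = 7090 × 415 = 2942350 N.
Try a within the flange: a = T/(0.85 f'_c b_f) = 2942350/(0.85 × 38.9 × 600) = 148.31 mm.
a = 148.31 > h_f = 125 mm: the block extends into the web. Split into flange-overhang and web parts.
C_f = 0.85 f'_c (b_f − b_w) h_f = 0.85 × 38.9 × (600 − 365) × 125 = 971284 N.
Remaining web compression depth: a_w = (T − C_f)/(0.85 f'_c b_w) = (2942350 − 971284)/(0.85 × 38.9 × 365) = 163.32 mm.
M_n = C_f(d − h_f/2) + (T − C_f)(d − a_w/2) = 971284 × (820 − 62.5) + 1971066 × (820 − 81.66) = 735.75 + 1455.32 = 2191.07 × 10⁶ N·mm.
M_n = 2191.07 kN·m.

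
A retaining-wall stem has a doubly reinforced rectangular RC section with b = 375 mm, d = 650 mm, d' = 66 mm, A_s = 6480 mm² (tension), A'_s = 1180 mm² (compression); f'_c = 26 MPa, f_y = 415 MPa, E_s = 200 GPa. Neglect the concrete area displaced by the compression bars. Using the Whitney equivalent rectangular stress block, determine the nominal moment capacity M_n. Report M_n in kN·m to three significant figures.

Assume both tension and compression steel yield.
Net tension couple steel: A_s − A'_s = 5300 mm².
a = (A_s − A'_s) f_y / (0.85 f'_c b) = 2199500/(0.85 × 26 × 375) = 265.40 mm.
c = a/β₁ = 265.40/0.85 = 312.24 mm; ε'_s = 0.003(c − d')/c = 0.0024 ≥ f_y/E_s = 0.0021, so compression steel does yield.
M_n = (A_s − A'_s) f_y (d − a/2) + A'_s f_y (d − d') = [2199500 × (650 − 132.7) + 489700 × (650 − 66)] × 10⁻⁶ = 1137.80 + 285.98 = 1423.78 kN·m.

M_n ≈ 1420 kN·m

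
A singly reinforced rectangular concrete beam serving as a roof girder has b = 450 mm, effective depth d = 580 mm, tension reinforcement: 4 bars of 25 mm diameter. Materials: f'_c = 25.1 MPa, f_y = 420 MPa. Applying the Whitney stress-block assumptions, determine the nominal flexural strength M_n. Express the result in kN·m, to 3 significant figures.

A_s = 4 × 491 = 1964 mm².
T = A_s f_y = 1964 × 420 = 824880 N = 824.88 kN.
From C = T: a = T/(0.85 f'_c b) = 824880/(0.85 × 25.1 × 450) = 85.92 mm.
M_n = T(d − a/2) = 824.88 kN × (580 − 42.96) mm = 442.99 kN·m.

M_n ≈ 443 kN·m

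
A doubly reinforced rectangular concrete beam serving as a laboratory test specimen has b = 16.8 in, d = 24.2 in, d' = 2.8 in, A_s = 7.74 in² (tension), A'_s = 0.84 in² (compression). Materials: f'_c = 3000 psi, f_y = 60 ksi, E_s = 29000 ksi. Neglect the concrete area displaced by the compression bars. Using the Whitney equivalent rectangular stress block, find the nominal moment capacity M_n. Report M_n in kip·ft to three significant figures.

M_n ≈ 758 kip·ft

Assume both steels yield.
a = (A_s − A'_s) f_y/(0.85 f'_c b) = (7.74 − 0.84) × 60/(0.85 × 3 × 16.8) = 9.664 in.
c = a/β₁ = 9.664/0.85 = 11.369 in; ε'_s = 0.003(c − d')/c = 0.0023 ≥ ε_y = 0.0021, so the compression steel yields.
M_n = (A_s − A'_s) f_y (d − a/2) + A'_s f_y (d − d') = 414 × (24.2 − 4.832) + 50.4 × (24.2 − 2.8) = 8018.4 + 1078.6 = 9097.0 kip·in = 9097.0/12 = 758.08 kip·ft.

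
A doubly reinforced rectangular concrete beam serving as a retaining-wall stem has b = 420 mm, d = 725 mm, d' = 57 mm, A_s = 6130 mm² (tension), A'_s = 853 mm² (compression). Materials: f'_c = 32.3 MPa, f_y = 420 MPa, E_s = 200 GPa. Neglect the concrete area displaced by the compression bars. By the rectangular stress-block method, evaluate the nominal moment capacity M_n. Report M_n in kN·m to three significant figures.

Assume both tension and compression steel yield.
Net tension couple steel: A_s − A'_s = 5277 mm².
a = (A_s − A'_s) f_y / (0.85 f'_c b) = 2216340/(0.85 × 32.3 × 420) = 192.21 mm.
c = a/β₁ = 192.21/0.819 = 234.69 mm; ε'_s = 0.003(c − d')/c = 0.0023 ≥ f_y/E_s = 0.0021, so compression steel does yield.
M_n = (A_s − A'_s) f_y (d − a/2) + A'_s f_y (d − d') = [2216340 × (725 − 96.105) + 358260 × (725 − 57)] × 10⁻⁶ = 1393.85 + 239.32 = 1633.17 kN·m.

M_n ≈ 1630 kN·m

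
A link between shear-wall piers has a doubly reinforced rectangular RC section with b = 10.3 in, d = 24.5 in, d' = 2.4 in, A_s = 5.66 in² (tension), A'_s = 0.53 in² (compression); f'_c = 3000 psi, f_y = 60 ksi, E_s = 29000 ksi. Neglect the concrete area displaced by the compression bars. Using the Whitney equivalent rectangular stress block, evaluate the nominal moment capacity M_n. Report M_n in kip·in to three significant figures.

Assume both steels yield.
a = (A_s − A'_s) f_y/(0.85 f'_c b) = (5.66 − 0.53) × 60/(0.85 × 3 × 10.3) = 11.719 in.
c = a/β₁ = 11.719/0.85 = 13.787 in; ε'_s = 0.003(c − d')/c = 0.0025 ≥ ε_y = 0.0021, so the compression steel yields.
M_n = (A_s − A'_s) f_y (d − a/2) + A'_s f_y (d − d') = 307.8 × (24.5 − 5.8595) + 31.8 × (24.5 − 2.4) = 5737.5 + 702.8 = 6440.3 kip·in.

M_n ≈ 6440 kip·in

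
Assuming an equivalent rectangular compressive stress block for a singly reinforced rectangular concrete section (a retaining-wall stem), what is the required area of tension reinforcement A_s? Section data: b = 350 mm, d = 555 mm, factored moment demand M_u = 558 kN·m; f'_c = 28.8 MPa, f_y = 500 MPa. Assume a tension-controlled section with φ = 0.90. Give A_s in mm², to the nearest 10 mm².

A_s ≈ 2590 mm²

M_n = M_u/φ = 558/0.90 = 620 kN·m.
With M_n = 0.85 f'_c a b (d − a/2), solve the quadratic for a:
a = d − √(d² − 2M_n/(0.85 f'_c b)) = 555 − √(555² − 2 × 620×10⁶/(0.85 × 28.8 × 350)) = 150.90 mm.
A_s = 0.85 f'_c a b / f_y = 0.85 × 28.8 × 150.90 × 350 / 500 = 2585.8 mm².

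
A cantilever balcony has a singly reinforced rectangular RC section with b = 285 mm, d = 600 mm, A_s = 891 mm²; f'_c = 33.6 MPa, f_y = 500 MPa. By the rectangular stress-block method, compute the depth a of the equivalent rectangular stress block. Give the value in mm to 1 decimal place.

T = A_s f_y = 891 × 500 = 445500 N = 445.5 kN.
Setting C = 0.85 f'_c a b equal to T: a = 445500/(0.85 × 33.6 × 285) = 54.7 mm.

a ≈ 54.7 mm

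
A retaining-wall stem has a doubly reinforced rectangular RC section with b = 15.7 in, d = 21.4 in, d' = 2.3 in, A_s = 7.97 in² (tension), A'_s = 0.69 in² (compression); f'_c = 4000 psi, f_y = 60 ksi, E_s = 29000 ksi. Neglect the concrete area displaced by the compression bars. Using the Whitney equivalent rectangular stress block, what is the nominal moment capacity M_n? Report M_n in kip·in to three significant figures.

M_n ≈ 8350 kip·in

Assume both steels yield.
a = (A_s − A'_s) f_y/(0.85 f'_c b) = (7.97 − 0.69) × 60/(0.85 × 4 × 15.7) = 8.183 in.
c = a/β₁ = 8.183/0.85 = 9.627 in; ε'_s = 0.003(c − d')/c = 0.0023 ≥ ε_y = 0.0021, so the compression steel yields.
M_n = (A_s − A'_s) f_y (d − a/2) + A'_s f_y (d − d') = 436.8 × (21.4 − 4.0915) + 41.4 × (21.4 − 2.3) = 7560.4 + 790.7 = 8351.1 kip·in.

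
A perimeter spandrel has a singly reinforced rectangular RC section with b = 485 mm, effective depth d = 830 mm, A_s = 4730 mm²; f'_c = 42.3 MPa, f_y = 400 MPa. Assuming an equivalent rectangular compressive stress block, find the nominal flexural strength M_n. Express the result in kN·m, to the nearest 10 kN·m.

M_n ≈ 1470 kN·m

T = A_s f_y = 4730 × 400 = 1892000 N = 1892 kN.
From C = T: a = T/(0.85 f'_c b) = 1892000/(0.85 × 42.3 × 485) = 108.50 mm.
M_n = T(d − a/2) = 1892 kN × (830 − 54.25) mm = 1467.72 kN·m.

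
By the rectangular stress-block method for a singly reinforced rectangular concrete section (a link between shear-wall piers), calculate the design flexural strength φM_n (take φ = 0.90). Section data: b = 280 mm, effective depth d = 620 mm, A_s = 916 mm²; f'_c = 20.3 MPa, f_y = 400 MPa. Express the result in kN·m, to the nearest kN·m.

T = A_s f_y = 916 × 400 = 366400 N = 366.4 kN.
From C = T: a = T/(0.85 f'_c b) = 366400/(0.85 × 20.3 × 280) = 75.84 mm.
M_n = T(d − a/2) = 366.4 kN × (620 − 37.92) mm = 213.27 kN·m.
φM_n = 0.90 × 213.27 = 191.94 kN·m.

φM_n ≈ 192 kN·m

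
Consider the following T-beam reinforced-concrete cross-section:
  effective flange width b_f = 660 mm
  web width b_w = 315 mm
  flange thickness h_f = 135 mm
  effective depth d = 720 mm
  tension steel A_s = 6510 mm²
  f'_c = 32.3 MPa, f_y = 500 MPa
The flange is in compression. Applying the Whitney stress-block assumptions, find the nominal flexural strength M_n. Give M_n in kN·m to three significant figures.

M_n ≈ 2030 kN·m

Tension: T = A_s f_y = 6510 × 500 = 3255000 N.
Try a within the flange: a = T/(0.85 f'_c b_f) = 3255000/(0.85 × 32.3 × 660) = 179.63 mm.
a = 179.63 > h_f = 135 mm: the block extends into the web. Split into flange-overhang and web parts.
C_f = 0.85 f'_c (b_f − b_w) h_f = 0.85 × 32.3 × (660 − 315) × 135 = 1278717 N.
Remaining web compression depth: a_w = (T − C_f)/(0.85 f'_c b_w) = (3255000 − 1278717)/(0.85 × 32.3 × 315) = 228.52 mm.
M_n = C_f(d − h_f/2) + (T − C_f)(d − a_w/2) = 1278717 × (720 − 67.5) + 1976283 × (720 − 114.26) = 834.36 + 1197.11 = 2031.47 × 10⁶ N·mm.
M_n = 2031.47 kN·m.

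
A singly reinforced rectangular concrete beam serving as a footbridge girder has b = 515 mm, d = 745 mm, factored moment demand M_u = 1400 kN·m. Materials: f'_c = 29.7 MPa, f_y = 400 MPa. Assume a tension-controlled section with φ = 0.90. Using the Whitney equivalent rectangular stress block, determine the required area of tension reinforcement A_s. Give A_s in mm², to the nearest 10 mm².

M_n = M_u/φ = 1400/0.90 = 1555.56 kN·m.
With M_n = 0.85 f'_c a b (d − a/2), solve the quadratic for a:
a = d − √(d² − 2M_n/(0.85 f'_c b)) = 745 − √(745² − 2 × 1555.56×10⁶/(0.85 × 29.7 × 515)) = 183.10 mm.
A_s = 0.85 f'_c a b / f_y = 0.85 × 29.7 × 183.10 × 515 / 400 = 5951.3 mm².

A_s ≈ 5950 mm²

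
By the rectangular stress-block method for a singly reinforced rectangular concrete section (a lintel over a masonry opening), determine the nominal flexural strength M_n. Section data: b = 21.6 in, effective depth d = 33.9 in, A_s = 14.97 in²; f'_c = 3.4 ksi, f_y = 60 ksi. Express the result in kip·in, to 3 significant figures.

T = A_s f_y = 14.97 × 60 = 898.2 kips.
a = T/(0.85 f'_c b) = 898.2/(0.85 × 3.4 × 21.6) = 14.389 in.
M_n = T(d − a/2) = 898.2 × (33.9 − 7.1945) = 23986.9 kip·in.

M_n ≈ 24000 kip·in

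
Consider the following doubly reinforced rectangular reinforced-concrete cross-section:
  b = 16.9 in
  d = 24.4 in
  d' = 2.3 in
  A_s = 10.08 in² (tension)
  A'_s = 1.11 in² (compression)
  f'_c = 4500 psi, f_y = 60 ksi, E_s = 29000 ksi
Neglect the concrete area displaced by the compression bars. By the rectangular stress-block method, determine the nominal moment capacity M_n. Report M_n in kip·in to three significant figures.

Assume both steels yield.
a = (A_s − A'_s) f_y/(0.85 f'_c b) = (10.08 − 1.11) × 60/(0.85 × 4.5 × 16.9) = 8.326 in.
c = a/β₁ = 8.326/0.825 = 10.092 in; ε'_s = 0.003(c − d')/c = 0.0023 ≥ ε_y = 0.0021, so the compression steel yields.
M_n = (A_s − A'_s) f_y (d − a/2) + A'_s f_y (d − d') = 538.2 × (24.4 − 4.163) + 66.6 × (24.4 − 2.3) = 10891.6 + 1471.9 = 12363.5 kip·in.

M_n ≈ 12400 kip·in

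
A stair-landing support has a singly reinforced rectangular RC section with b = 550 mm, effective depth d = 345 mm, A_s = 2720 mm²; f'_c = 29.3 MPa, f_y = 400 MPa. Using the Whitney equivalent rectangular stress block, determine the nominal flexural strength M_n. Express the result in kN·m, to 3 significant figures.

T = A_s f_y = 2720 × 400 = 1088000 N = 1088 kN.
From C = T: a = T/(0.85 f'_c b) = 1088000/(0.85 × 29.3 × 550) = 79.43 mm.
M_n = T(d − a/2) = 1088 kN × (345 − 39.715) mm = 332.15 kN·m.

M_n ≈ 332 kN·m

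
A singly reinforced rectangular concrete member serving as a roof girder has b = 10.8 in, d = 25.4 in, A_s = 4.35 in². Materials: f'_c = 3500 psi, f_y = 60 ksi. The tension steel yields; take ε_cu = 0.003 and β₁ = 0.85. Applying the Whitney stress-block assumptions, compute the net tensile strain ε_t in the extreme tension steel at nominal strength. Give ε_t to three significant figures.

ε_t ≈ 0.00497

a = A_s f_y/(0.85 f'_c b) = 8.123 in.
β₁ = 0.85, so c = a/β₁ = 8.123/0.85 = 9.556 in.
From the linear strain diagram with ε_cu = 0.003: ε_t = 0.003 (d − c)/c = 0.003 × (25.4 − 9.556)/9.556 = 0.00497.
ε_t is between 0.004 and 0.005 — transition zone.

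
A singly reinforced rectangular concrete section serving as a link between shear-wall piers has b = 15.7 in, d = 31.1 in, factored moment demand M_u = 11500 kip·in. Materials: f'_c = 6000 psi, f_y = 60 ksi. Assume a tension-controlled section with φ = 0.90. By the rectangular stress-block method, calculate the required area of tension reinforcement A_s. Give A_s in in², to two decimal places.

A_s ≈ 7.53 in²

M_n = M_u/φ = 11500/0.90 = 12777.8 kip·in.
From M_n = 0.85 f'_c a b (d − a/2):
a = d − √(d² − 2M_n/(0.85 f'_c b)) = 31.1 − √(31.1² − 2 × 12777.8/(0.85 × 6 × 15.7)) = 5.643 in.
A_s = 0.85 f'_c a b / f_y = 0.85 × 6 × 5.643 × 15.7 / 60 = 7.531 in².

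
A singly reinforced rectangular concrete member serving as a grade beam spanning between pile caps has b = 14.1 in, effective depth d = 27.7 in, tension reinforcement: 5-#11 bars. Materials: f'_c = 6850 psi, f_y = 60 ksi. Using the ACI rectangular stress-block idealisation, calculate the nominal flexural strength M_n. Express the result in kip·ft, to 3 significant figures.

M_n ≈ 969 kip·ft

A_s = 5 × 1.56 = 7.8 in².
T = A_s f_y = 7.8 × 60 = 468 kips.
a = T/(0.85 f'_c b) = 468/(0.85 × 6.85 × 14.1) = 5.701 in.
M_n = T(d − a/2) = 468 × (27.7 − 2.8505) = 11629.6 kip·in = 11629.6/12 = 969.13 kip·ft.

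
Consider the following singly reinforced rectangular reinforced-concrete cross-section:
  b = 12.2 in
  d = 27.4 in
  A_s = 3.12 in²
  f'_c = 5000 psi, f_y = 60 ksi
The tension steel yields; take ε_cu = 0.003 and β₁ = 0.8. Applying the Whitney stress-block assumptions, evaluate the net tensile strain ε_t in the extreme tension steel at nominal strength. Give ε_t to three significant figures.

ε_t ≈ 0.0152

a = A_s f_y/(0.85 f'_c b) = 3.610 in.
β₁ = 0.8, so c = a/β₁ = 3.610/0.8 = 4.513 in.
From the linear strain diagram with ε_cu = 0.003: ε_t = 0.003 (d − c)/c = 0.003 × (27.4 − 4.513)/4.513 = 0.0152.
Since ε_t ≥ 0.005, the section is tension-controlled.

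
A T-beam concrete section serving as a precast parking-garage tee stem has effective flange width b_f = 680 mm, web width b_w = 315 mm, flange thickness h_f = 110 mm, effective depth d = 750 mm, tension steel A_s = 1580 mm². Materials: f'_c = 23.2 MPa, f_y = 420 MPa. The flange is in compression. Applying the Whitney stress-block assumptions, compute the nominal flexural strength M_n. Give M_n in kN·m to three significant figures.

Tension: T = A_s f_y = 1580 × 420 = 663600 N.
Try a within the flange: a = T/(0.85 f'_c b_f) = 663600/(0.85 × 23.2 × 680) = 49.49 mm.
Since a = 49.49 ≤ h_f = 110 mm, the stress block lies entirely in the flange; analyse as a rectangular beam of width b_f.
M_n = T(d − a/2) = 663600 × (750 − 24.745) = 481.28 × 10⁶ N·mm.
M_n = 481.28 kN·m.

M_n ≈ 481 kN·m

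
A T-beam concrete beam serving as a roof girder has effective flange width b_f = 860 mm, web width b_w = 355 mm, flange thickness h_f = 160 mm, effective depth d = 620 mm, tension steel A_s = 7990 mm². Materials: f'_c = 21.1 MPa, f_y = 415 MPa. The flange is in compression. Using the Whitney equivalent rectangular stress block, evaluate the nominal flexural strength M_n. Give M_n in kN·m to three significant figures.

M_n ≈ 1670 kN·m

Tension: T = A_s f_y = 7990 × 415 = 3315850 N.
Try a within the flange: a = T/(0.85 f'_c b_f) = 3315850/(0.85 × 21.1 × 860) = 214.98 mm.
a = 214.98 > h_f = 160 mm: the block extends into the web. Split into flange-overhang and web parts.
C_f = 0.85 f'_c (b_f − b_w) h_f = 0.85 × 21.1 × (860 − 355) × 160 = 1449148 N.
Remaining web compression depth: a_w = (T − C_f)/(0.85 f'_c b_w) = (3315850 − 1449148)/(0.85 × 21.1 × 355) = 293.19 mm.
M_n = C_f(d − h_f/2) + (T − C_f)(d − a_w/2) = 1449148 × (620 − 80) + 1866702 × (620 − 146.595) = 782.54 + 883.71 = 1666.25 × 10⁶ N·mm.
M_n = 1666.25 kN·m.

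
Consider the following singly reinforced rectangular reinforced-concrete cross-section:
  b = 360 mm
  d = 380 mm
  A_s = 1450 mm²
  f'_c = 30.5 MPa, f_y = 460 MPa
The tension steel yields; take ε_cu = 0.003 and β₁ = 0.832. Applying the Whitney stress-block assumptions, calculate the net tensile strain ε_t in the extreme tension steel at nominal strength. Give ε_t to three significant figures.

ε_t ≈ 0.0103

a = A_s f_y/(0.85 f'_c b) = 71.47 mm.
β₁ = 0.832, so c = a/β₁ = 71.47/0.832 = 85.90 mm.
From the linear strain diagram with ε_cu = 0.003: ε_t = 0.003 (d − c)/c = 0.003 × (380 − 85.90)/85.90 = 0.0103.
Since ε_t ≥ 0.005, the section is tension-controlled.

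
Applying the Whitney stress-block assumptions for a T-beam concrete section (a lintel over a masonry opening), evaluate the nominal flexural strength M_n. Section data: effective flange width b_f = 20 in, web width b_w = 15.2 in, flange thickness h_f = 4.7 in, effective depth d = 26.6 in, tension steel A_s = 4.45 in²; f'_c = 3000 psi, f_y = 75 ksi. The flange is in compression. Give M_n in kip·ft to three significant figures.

M_n ≈ 647 kip·ft

Tension: T = A_s f_y = 4.45 × 75 = 333.75 kips.
Try a within the flange: a = T/(0.85 f'_c b_f) = 333.75/(0.85 × 3 × 20) = 6.544 in.
a = 6.544 > h_f = 4.7 in: the block extends into the web. Split into flange-overhang and web parts.
C_f = 0.85 f'_c (b_f − b_w) h_f = 0.85 × 3 × (20 − 15.2) × 4.7 = 57.5 kips.
Remaining web compression depth: a_w = (T − C_f)/(0.85 f'_c b_w) = (333.75 − 57.5)/(0.85 × 3 × 15.2) = 7.127 in.
M_n = C_f(d − h_f/2) + (T − C_f)(d − a_w/2) = 57.5 × (26.6 − 2.35) + 276.25 × (26.6 − 3.5635) = 1394.4 + 6363.8 = 7758.2 kip·in.
M_n = 7758.2/12 = 646.52 kip·ft.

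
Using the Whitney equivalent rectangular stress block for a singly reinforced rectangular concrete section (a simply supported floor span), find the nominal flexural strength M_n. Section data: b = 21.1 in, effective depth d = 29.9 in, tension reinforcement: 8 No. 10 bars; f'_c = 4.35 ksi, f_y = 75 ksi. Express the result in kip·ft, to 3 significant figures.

A_s = 8 × 1.27 = 10.16 in².
T = A_s f_y = 10.16 × 75 = 762 kips.
a = T/(0.85 f'_c b) = 762/(0.85 × 4.35 × 21.1) = 9.767 in.
M_n = T(d − a/2) = 762 × (29.9 − 4.8835) = 19062.6 kip·in = 19062.6/12 = 1588.55 kip·ft.

M_n ≈ 1590 kip·ft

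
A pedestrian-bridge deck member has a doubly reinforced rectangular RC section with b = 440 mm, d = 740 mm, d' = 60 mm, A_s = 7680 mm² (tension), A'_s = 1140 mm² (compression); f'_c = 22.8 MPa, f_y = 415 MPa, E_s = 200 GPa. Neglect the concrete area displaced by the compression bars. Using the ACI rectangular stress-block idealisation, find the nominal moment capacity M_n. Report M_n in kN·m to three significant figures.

Assume both tension and compression steel yield.
Net tension couple steel: A_s − A'_s = 6540 mm².
a = (A_s − A'_s) f_y / (0.85 f'_c b) = 2714100/(0.85 × 22.8 × 440) = 318.29 mm.
c = a/β₁ = 318.29/0.85 = 374.46 mm; ε'_s = 0.003(c − d')/c = 0.0025 ≥ f_y/E_s = 0.0021, so compression steel does yield.
M_n = (A_s − A'_s) f_y (d − a/2) + A'_s f_y (d − d') = [2714100 × (740 − 159.145) + 473100 × (740 − 60)] × 10⁻⁶ = 1576.50 + 321.71 = 1898.21 kN·m.

M_n ≈ 1900 kN·m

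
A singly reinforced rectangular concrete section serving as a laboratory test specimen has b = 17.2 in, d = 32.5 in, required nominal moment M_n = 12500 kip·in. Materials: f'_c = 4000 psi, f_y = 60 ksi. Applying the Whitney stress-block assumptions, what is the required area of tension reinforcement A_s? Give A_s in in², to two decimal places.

From M_n = 0.85 f'_c a b (d − a/2):
a = d − √(d² − 2M_n/(0.85 f'_c b)) = 32.5 − √(32.5² − 2 × 12500/(0.85 × 4 × 17.2)) = 7.425 in.
A_s = 0.85 f'_c a b / f_y = 0.85 × 4 × 7.425 × 17.2 / 60 = 7.237 in².

A_s ≈ 7.24 in²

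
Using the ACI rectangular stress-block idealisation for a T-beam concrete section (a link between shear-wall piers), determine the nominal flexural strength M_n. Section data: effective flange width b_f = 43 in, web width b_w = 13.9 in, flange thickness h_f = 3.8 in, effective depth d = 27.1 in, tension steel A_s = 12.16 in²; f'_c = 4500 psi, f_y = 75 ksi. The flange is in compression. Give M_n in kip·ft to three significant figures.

M_n ≈ 1810 kip·ft

Tension: T = A_s f_y = 12.16 × 75 = 912 kips.
Try a within the flange: a = T/(0.85 f'_c b_f) = 912/(0.85 × 4.5 × 43) = 5.545 in.
a = 5.545 > h_f = 3.8 in: the block extends into the web. Split into flange-overhang and web parts.
C_f = 0.85 f'_c (b_f − b_w) h_f = 0.85 × 4.5 × (43 − 13.9) × 3.8 = 423.0 kips.
Remaining web compression depth: a_w = (T − C_f)/(0.85 f'_c b_w) = (912 − 423.0)/(0.85 × 4.5 × 13.9) = 9.197 in.
M_n = C_f(d − h_f/2) + (T − C_f)(d − a_w/2) = 423.0 × (27.1 − 1.9) + 489 × (27.1 − 4.5985) = 10659.6 + 11003.2 = 21662.8 kip·in.
M_n = 21662.8/12 = 1805.23 kip·ft.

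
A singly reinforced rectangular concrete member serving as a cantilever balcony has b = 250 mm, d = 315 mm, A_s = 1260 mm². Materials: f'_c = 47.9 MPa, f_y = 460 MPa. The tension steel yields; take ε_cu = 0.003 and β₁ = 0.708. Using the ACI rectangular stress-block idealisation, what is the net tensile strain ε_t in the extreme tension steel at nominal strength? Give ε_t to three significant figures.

a = A_s f_y/(0.85 f'_c b) = 56.94 mm.
β₁ = 0.708, so c = a/β₁ = 56.94/0.708 = 80.42 mm.
From the linear strain diagram with ε_cu = 0.003: ε_t = 0.003 (d − c)/c = 0.003 × (315 − 80.42)/80.42 = 0.00875.
Since ε_t ≥ 0.005, the section is tension-controlled.

ε_t ≈ 0.00875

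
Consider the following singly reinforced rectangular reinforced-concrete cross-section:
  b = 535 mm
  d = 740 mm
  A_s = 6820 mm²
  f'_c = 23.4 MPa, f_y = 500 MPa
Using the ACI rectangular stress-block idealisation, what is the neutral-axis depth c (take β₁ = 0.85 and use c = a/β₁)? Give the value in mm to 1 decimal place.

c ≈ 377.0 mm

T = A_s f_y = 6820 × 500 = 3410000 N = 3410 kN.
Setting C = 0.85 f'_c a b equal to T: a = 3410000/(0.85 × 23.4 × 535) = 320.454 mm.
With β₁ = 0.85, c = a/β₁ = 320.454/0.85 = 377.0 mm.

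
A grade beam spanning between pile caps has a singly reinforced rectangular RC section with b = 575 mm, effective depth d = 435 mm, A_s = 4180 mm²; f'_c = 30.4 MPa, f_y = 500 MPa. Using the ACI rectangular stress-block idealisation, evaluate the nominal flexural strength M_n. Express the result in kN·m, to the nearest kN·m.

M_n ≈ 762 kN·m

T = A_s f_y = 4180 × 500 = 2090000 N = 2090 kN.
From C = T: a = T/(0.85 f'_c b) = 2090000/(0.85 × 30.4 × 575) = 140.66 mm.
M_n = T(d − a/2) = 2090 kN × (435 − 70.33) mm = 762.16 kN·m.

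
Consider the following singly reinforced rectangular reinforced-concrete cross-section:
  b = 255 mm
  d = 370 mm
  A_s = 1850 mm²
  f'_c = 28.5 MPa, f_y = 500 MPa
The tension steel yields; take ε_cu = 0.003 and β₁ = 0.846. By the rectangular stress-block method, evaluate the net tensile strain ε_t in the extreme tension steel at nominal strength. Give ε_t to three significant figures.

a = A_s f_y/(0.85 f'_c b) = 149.74 mm.
β₁ = 0.846, so c = a/β₁ = 149.74/0.846 = 177.00 mm.
From the linear strain diagram with ε_cu = 0.003: ε_t = 0.003 (d − c)/c = 0.003 × (370 − 177.00)/177.00 = 0.00327.
ε_t < 0.004 — the section is over-reinforced for flexure under ACI limits.

ε_t ≈ 0.00327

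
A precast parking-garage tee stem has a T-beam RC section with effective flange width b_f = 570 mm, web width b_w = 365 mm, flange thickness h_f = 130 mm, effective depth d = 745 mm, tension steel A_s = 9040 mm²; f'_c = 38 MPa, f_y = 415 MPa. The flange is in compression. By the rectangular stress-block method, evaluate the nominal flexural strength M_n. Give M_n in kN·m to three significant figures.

Tension: T = A_s f_y = 9040 × 415 = 3751600 N.
Try a within the flange: a = T/(0.85 f'_c b_f) = 3751600/(0.85 × 38 × 570) = 203.77 mm.
a = 203.77 > h_f = 130 mm: the block extends into the web. Split into flange-overhang and web parts.
C_f = 0.85 f'_c (b_f − b_w) h_f = 0.85 × 38 × (570 − 365) × 130 = 860795 N.
Remaining web compression depth: a_w = (T − C_f)/(0.85 f'_c b_w) = (3751600 − 860795)/(0.85 × 38 × 365) = 245.20 mm.
M_n = C_f(d − h_f/2) + (T − C_f)(d − a_w/2) = 860795 × (745 − 65) + 2890805 × (745 − 122.6) = 585.34 + 1799.24 = 2384.58 × 10⁶ N·mm.
M_n = 2384.58 kN·m.

M_n ≈ 2380 kN·m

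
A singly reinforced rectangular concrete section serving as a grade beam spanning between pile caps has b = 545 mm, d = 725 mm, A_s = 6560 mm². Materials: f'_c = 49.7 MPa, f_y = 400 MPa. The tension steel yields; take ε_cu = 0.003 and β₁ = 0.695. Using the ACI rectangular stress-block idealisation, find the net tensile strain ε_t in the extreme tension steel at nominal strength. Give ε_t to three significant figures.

a = A_s f_y/(0.85 f'_c b) = 113.97 mm.
β₁ = 0.695, so c = a/β₁ = 113.97/0.695 = 163.99 mm.
From the linear strain diagram with ε_cu = 0.003: ε_t = 0.003 (d − c)/c = 0.003 × (725 − 163.99)/163.99 = 0.0103.
Since ε_t ≥ 0.005, the section is tension-controlled.

ε_t ≈ 0.0103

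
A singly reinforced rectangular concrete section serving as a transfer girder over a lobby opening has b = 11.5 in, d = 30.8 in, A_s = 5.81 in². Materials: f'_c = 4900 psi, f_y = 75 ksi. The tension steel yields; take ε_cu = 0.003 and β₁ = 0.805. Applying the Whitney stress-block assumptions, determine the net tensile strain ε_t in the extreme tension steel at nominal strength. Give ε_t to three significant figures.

ε_t ≈ 0.00518

a = A_s f_y/(0.85 f'_c b) = 9.098 in.
β₁ = 0.805, so c = a/β₁ = 9.098/0.805 = 11.302 in.
From the linear strain diagram with ε_cu = 0.003: ε_t = 0.003 (d − c)/c = 0.003 × (30.8 − 11.302)/11.302 = 0.00518.
Since ε_t ≥ 0.005, the section is tension-controlled.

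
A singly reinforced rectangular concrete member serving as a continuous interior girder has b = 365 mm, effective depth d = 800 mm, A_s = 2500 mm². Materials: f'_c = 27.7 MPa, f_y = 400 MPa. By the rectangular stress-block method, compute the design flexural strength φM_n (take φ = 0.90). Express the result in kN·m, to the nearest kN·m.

T = A_s f_y = 2500 × 400 = 1000000 N = 1000 kN.
From C = T: a = T/(0.85 f'_c b) = 1000000/(0.85 × 27.7 × 365) = 116.36 mm.
M_n = T(d − a/2) = 1000 kN × (800 − 58.18) mm = 741.82 kN·m.
φM_n = 0.90 × 741.82 = 667.64 kN·m.

φM_n ≈ 668 kN·m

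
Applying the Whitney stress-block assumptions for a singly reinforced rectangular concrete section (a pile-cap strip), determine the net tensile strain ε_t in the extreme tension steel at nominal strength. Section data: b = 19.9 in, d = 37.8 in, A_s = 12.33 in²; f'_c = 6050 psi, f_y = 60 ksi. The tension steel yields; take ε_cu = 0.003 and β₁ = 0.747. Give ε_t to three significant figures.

a = A_s f_y/(0.85 f'_c b) = 7.229 in.
β₁ = 0.747, so c = a/β₁ = 7.229/0.747 = 9.677 in.
From the linear strain diagram with ε_cu = 0.003: ε_t = 0.003 (d − c)/c = 0.003 × (37.8 − 9.677)/9.677 = 0.00872.
Since ε_t ≥ 0.005, the section is tension-controlled.

ε_t ≈ 0.00872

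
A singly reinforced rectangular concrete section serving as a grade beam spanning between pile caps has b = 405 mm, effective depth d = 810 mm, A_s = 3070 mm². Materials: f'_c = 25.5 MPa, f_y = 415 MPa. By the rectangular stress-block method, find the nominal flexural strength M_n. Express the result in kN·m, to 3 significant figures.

M_n ≈ 940 kN·m

T = A_s f_y = 3070 × 415 = 1274050 N = 1274.05 kN.
From C = T: a = T/(0.85 f'_c b) = 1274050/(0.85 × 25.5 × 405) = 145.14 mm.
M_n = T(d − a/2) = 1274.05 kN × (810 − 72.57) mm = 939.52 kN·m.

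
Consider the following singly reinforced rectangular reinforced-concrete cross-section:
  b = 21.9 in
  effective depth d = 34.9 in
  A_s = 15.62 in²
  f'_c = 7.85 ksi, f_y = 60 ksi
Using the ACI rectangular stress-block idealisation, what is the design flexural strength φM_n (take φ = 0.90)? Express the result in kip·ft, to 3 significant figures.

φM_n ≈ 2230 kip·ft

T = A_s f_y = 15.62 × 60 = 937.2 kips.
a = T/(0.85 f'_c b) = 937.2/(0.85 × 7.85 × 21.9) = 6.414 in.
M_n = T(d − a/2) = 937.2 × (34.9 − 3.207) = 29702.7 kip·in = 29702.7/12 = 2475.23 kip·ft.
φM_n = 0.90 × 2475.23 = 2227.71 kip·ft.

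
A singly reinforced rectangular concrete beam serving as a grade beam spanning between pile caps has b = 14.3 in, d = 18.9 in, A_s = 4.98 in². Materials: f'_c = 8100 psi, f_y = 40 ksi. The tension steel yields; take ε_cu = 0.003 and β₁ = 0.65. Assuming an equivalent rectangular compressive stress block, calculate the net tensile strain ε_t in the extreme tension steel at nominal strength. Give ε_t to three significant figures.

ε_t ≈ 0.0152

a = A_s f_y/(0.85 f'_c b) = 2.023 in.
β₁ = 0.65, so c = a/β₁ = 2.023/0.65 = 3.112 in.
From the linear strain diagram with ε_cu = 0.003: ε_t = 0.003 (d − c)/c = 0.003 × (18.9 − 3.112)/3.112 = 0.0152.
Since ε_t ≥ 0.005, the section is tension-controlled.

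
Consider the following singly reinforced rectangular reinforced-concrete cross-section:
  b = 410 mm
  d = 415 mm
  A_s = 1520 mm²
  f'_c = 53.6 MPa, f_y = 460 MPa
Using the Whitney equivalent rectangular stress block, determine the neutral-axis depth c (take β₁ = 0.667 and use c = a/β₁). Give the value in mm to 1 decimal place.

T = A_s f_y = 1520 × 460 = 699200 N = 699.2 kN.
Setting C = 0.85 f'_c a b equal to T: a = 699200/(0.85 × 53.6 × 410) = 37.431 mm.
With β₁ = 0.667, c = a/β₁ = 37.431/0.667 = 56.1 mm.

c ≈ 56.1 mm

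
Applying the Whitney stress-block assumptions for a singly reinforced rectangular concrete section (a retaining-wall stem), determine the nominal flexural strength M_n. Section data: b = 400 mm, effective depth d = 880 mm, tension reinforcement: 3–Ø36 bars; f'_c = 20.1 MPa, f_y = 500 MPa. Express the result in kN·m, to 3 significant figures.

A_s = 3 × 1018 = 3054 mm².
T = A_s f_y = 3054 × 500 = 1527000 N = 1527 kN.
From C = T: a = T/(0.85 f'_c b) = 1527000/(0.85 × 20.1 × 400) = 223.44 mm.
M_n = T(d − a/2) = 1527 kN × (880 − 111.72) mm = 1173.16 kN·m.

M_n ≈ 1170 kN·m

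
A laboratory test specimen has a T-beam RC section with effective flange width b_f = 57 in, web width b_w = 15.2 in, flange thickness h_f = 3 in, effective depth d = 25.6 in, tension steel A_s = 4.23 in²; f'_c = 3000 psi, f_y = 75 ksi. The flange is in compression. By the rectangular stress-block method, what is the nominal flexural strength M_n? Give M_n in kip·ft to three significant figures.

M_n ≈ 648 kip·ft

Tension: T = A_s f_y = 4.23 × 75 = 317.25 kips.
Try a within the flange: a = T/(0.85 f'_c b_f) = 317.25/(0.85 × 3 × 57) = 2.183 in.
Since a = 2.183 ≤ h_f = 3 in, the stress block lies entirely in the flange; analyse as a rectangular beam of width b_f.
M_n = T(d − a/2) = 317.25 × (25.6 − 1.0915) = 7775.3 kip·in.
M_n = 7775.3/12 = 647.94 kip·ft.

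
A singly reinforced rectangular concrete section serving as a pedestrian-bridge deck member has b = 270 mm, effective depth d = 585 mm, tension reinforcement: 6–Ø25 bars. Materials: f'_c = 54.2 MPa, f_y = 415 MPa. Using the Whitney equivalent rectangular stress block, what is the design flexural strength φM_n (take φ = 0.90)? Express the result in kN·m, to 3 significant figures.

φM_n ≈ 590 kN·m

A_s = 6 × 491 = 2946 mm².
T = A_s f_y = 2946 × 415 = 1222590 N = 1222.59 kN.
From C = T: a = T/(0.85 f'_c b) = 1222590/(0.85 × 54.2 × 270) = 98.29 mm.
M_n = T(d − a/2) = 1222.59 kN × (585 − 49.145) mm = 655.13 kN·m.
φM_n = 0.90 × 655.13 = 589.62 kN·m.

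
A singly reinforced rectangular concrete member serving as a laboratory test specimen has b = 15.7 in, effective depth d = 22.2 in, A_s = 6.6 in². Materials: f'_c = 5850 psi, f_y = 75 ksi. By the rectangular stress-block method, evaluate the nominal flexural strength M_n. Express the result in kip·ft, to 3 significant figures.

T = A_s f_y = 6.6 × 75 = 495 kips.
a = T/(0.85 f'_c b) = 495/(0.85 × 5.85 × 15.7) = 6.341 in.
M_n = T(d − a/2) = 495 × (22.2 − 3.1705) = 9419.6 kip·in = 9419.6/12 = 784.97 kip·ft.

M_n ≈ 785 kip·ft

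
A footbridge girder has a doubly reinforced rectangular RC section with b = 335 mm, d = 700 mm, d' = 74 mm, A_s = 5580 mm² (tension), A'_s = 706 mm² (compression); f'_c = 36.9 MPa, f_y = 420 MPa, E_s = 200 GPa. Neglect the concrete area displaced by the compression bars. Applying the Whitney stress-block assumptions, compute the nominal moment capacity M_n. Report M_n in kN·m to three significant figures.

M_n ≈ 1420 kN·m

Assume both tension and compression steel yield.
Net tension couple steel: A_s − A'_s = 4874 mm².
a = (A_s − A'_s) f_y / (0.85 f'_c b) = 2047080/(0.85 × 36.9 × 335) = 194.83 mm.
c = a/β₁ = 194.83/0.786 = 247.88 mm; ε'_s = 0.003(c − d')/c = 0.0021 ≥ f_y/E_s = 0.0021, so compression steel does yield.
M_n = (A_s − A'_s) f_y (d − a/2) + A'_s f_y (d − d') = [2047080 × (700 − 97.415) + 296520 × (700 − 74)] × 10⁻⁶ = 1233.54 + 185.62 = 1419.16 kN·m.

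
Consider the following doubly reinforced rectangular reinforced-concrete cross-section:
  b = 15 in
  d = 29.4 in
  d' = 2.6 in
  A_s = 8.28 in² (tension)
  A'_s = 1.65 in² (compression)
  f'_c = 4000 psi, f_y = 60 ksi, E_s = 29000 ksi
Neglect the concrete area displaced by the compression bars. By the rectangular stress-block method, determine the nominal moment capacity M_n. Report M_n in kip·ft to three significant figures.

M_n ≈ 1070 kip·ft

Assume both steels yield.
a = (A_s − A'_s) f_y/(0.85 f'_c b) = (8.28 − 1.65) × 60/(0.85 × 4 × 15) = 7.800 in.
c = a/β₁ = 7.800/0.85 = 9.176 in; ε'_s = 0.003(c − d')/c = 0.0021 ≥ ε_y = 0.0021, so the compression steel yields.
M_n = (A_s − A'_s) f_y (d − a/2) + A'_s f_y (d − d') = 397.8 × (29.4 − 3.9) + 99 × (29.4 − 2.6) = 10143.9 + 2653.2 = 12797.1 kip·in = 12797.1/12 = 1066.43 kip·ft.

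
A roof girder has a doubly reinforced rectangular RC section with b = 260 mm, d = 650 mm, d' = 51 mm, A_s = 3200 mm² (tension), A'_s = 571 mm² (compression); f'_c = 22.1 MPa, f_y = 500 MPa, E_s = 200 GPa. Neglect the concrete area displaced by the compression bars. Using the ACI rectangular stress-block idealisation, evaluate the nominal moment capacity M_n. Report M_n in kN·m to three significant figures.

M_n ≈ 849 kN·m

Assume both tension and compression steel yield.
Net tension couple steel: A_s − A'_s = 2629 mm².
a = (A_s − A'_s) f_y / (0.85 f'_c b) = 1314500/(0.85 × 22.1 × 260) = 269.14 mm.
c = a/β₁ = 269.14/0.85 = 316.64 mm; ε'_s = 0.003(c − d')/c = 0.0025 ≥ f_y/E_s = 0.0025, so compression steel does yield.
M_n = (A_s − A'_s) f_y (d − a/2) + A'_s f_y (d − d') = [1314500 × (650 − 134.57) + 285500 × (650 − 51)] × 10⁻⁶ = 677.53 + 171.01 = 848.54 kN·m.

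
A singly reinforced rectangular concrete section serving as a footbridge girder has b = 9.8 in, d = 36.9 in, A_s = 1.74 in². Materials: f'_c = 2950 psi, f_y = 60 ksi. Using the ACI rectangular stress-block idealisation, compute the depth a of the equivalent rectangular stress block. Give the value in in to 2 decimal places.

T = A_s f_y = 1.74 × 60 = 104.4 kips.
a = T/(0.85 f'_c b) = 104.4/(0.85 × 2.95 × 9.8) = 4.25 in.

a ≈ 4.25 in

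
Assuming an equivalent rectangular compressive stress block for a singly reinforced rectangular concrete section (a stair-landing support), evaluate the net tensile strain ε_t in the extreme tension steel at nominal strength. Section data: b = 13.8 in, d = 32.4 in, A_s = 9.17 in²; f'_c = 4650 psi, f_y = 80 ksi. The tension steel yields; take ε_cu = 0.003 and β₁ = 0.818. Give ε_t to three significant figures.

ε_t ≈ 0.00291

a = A_s f_y/(0.85 f'_c b) = 13.450 in.
β₁ = 0.818, so c = a/β₁ = 13.450/0.818 = 16.443 in.
From the linear strain diagram with ε_cu = 0.003: ε_t = 0.003 (d − c)/c = 0.003 × (32.4 − 16.443)/16.443 = 0.00291.
ε_t < 0.004 — the section is over-reinforced for flexure under ACI limits.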